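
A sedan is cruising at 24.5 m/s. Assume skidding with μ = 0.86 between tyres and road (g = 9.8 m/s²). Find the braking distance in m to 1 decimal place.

a = μg = 0.86 × 9.8 = 8.428 m/s².
Braking distance = v²/(2a) = 24.5000² / (2 × 8.428) = 600.250 / 16.856 = 35.610 m.

Braking distance ≈ 35.6 m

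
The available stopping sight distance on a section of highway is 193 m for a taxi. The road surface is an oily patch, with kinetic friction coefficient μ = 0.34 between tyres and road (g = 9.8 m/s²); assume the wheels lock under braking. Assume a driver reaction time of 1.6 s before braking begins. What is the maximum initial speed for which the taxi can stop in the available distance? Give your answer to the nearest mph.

Maximum speed ≈ 69 mph

a = μg = 0.34 × 9.8 = 3.332 m/s².
Stopping distance: v·t_r + v²/(2a) = 193 with t_r = 1.6 s and a = 3.332 m/s².
So v² + 10.662 v − 1286.15 = 0.
Positive root: v = −a·t_r + √((a·t_r)² + 2a·d) = −5.331 + √(28.420 + 1286.15) = 30.9260 m/s.
30.9260 m/s ÷ 0.44704 = 69.179 mph.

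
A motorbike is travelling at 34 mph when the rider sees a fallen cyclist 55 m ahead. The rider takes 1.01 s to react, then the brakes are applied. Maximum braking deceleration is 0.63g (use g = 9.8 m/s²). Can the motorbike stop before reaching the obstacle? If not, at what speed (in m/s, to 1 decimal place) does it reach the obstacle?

Yes — it stops about 20.9 m short of the obstacle, so it never reaches it

34 mph × 0.44704 = 15.1994 m/s.
a = 0.63 × 9.8 = 6.174 m/s².
Reaction distance = 15.1994 × 1.01 = 15.351 m.
Braking distance = v²/(2a) = 231.022 / 12.348 = 18.709 m.
Total stopping distance = 15.351 + 18.709 = 34.060 m, vs 55 m available — it stops with 55 − 34.060 = 20.940 m to spare.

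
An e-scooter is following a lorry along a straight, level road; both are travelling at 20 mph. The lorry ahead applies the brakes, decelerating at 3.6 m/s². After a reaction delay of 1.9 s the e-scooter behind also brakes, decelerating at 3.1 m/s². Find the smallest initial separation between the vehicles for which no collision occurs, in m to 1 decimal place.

20 mph × 0.44704 = 8.9408 m/s.
Leader travels v²/(2a_L) = 79.938 / 7.200 = 11.103 m before stopping.
Follower covers v·t_r = 8.9408 × 1.9 = 16.988 m while reacting, then v²/(2a_F) = 79.938 / 6.200 = 12.893 m while braking, for a total of 16.988 + 12.893 = 29.881 m.
Since a_F ≤ a_L and the follower starts braking later, the follower is never slower than the leader, so the closest approach is when both have stopped.
Minimum gap = 29.881 − 11.103 = 18.778 m.

Minimum gap ≈ 18.8 m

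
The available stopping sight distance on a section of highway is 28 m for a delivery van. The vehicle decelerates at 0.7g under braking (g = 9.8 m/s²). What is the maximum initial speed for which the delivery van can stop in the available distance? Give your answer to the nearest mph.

a = 0.7 × 9.8 = 6.860 m/s².
v²/(2a) = d ⇒ v = √(2 × 6.860 × 28) = √384.16 = 19.6000 m/s.
19.6000 m/s ÷ 0.44704 = 43.844 mph.

Maximum speed ≈ 44 mph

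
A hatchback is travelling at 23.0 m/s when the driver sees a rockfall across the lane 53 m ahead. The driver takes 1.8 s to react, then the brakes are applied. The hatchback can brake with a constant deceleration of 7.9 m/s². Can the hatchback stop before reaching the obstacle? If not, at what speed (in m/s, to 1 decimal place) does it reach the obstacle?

Reaction distance = 23.0000 × 1.8 = 41.400 m.
Braking distance needed to stop: v²/(2a) = 529.000 / 15.800 = 33.481 m, so total needed = 41.400 + 33.481 = 74.881 m > 53 m — it cannot stop.
Distance remaining when braking begins: 53 − 41.400 = 11.600 m.
v² = v₀² − 2a·d = 529.000 − 2 × 7.900 × 11.600 = 345.720 m²/s².
v = √345.720 = 18.594 m/s.

No — it strikes the obstacle at 18.6 m/s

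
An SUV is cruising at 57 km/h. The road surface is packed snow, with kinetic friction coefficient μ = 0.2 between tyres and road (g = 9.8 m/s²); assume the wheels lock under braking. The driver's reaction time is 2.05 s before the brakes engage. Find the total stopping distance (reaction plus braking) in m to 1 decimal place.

57 km/h ÷ 3.6 = 15.8333 m/s.
a = μg = 0.2 × 9.8 = 1.960 m/s².
Reaction distance = v·t_r = 15.8333 × 2.05 = 32.458 m.
Braking distance = v²/(2a) = 15.8333² / (2 × 1.960) = 250.693 / 3.920 = 63.952 m.
Total = 32.458 + 63.952 = 96.410 m.

Total stopping distance ≈ 96.4 m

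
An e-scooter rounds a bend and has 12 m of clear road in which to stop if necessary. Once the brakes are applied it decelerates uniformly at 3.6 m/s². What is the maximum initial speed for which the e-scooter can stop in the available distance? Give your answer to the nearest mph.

Maximum speed ≈ 21 mph

v²/(2a) = d ⇒ v = √(2 × 3.600 × 12) = √86.40 = 9.2952 m/s.
9.2952 m/s ÷ 0.44704 = 20.793 mph.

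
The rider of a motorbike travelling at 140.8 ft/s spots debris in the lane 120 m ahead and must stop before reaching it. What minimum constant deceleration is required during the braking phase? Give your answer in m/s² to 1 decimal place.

Required deceleration ≈ 7.7 m/s²

140.8 ft/s × 0.3048 = 42.9158 m/s.
v² = 2a·d ⇒ a = v²/(2d) = 42.9158² / (2 × 120.000) = 1841.766 / 240.000 = 7.6740 m/s².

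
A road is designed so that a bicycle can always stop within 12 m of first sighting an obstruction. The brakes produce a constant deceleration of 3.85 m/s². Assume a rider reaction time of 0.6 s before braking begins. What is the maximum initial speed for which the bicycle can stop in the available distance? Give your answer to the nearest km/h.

Stopping distance: v·t_r + v²/(2a) = 12 with t_r = 0.6 s and a = 3.850 m/s².
So v² + 4.620 v − 92.40 = 0.
Positive root: v = −a·t_r + √((a·t_r)² + 2a·d) = −2.310 + √(5.336 + 92.40) = 7.5762 m/s.
7.5762 m/s × 3.6 = 27.274 km/h.

Maximum speed ≈ 27 km/h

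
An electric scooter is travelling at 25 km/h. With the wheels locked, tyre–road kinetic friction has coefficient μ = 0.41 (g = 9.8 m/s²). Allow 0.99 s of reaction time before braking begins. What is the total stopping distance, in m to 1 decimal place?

Total stopping distance ≈ 12.9 m

25 km/h ÷ 3.6 = 6.9444 m/s.
a = μg = 0.41 × 9.8 = 4.018 m/s².
Reaction distance = v·t_r = 6.9444 × 0.99 = 6.875 m.
Braking distance = v²/(2a) = 6.9444² / (2 × 4.018) = 48.225 / 8.036 = 6.001 m.
Total = 6.875 + 6.001 = 12.876 m.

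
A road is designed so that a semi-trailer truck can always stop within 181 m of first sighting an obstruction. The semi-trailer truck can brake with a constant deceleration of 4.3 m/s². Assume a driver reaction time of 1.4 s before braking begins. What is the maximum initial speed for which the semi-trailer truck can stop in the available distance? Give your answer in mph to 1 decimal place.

Stopping distance: v·t_r + v²/(2a) = 181 with t_r = 1.4 s and a = 4.300 m/s².
So v² + 12.040 v − 1556.60 = 0.
Positive root: v = −a·t_r + √((a·t_r)² + 2a·d) = −6.020 + √(36.240 + 1556.60) = 33.8904 m/s.
33.8904 m/s ÷ 0.44704 = 75.811 mph.

Maximum speed ≈ 75.8 mph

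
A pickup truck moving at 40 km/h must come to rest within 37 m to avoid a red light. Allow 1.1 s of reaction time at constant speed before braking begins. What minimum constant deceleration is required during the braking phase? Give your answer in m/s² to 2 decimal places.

Required deceleration ≈ 2.49 m/s²

40 km/h ÷ 3.6 = 11.1111 m/s.
Distance covered during reaction = 11.1111 × 1.1 = 12.222 m.
Distance available for braking: 37 − 12.222 = 24.778 m.
v² = 2a·d ⇒ a = v²/(2d) = 11.1111² / (2 × 24.778) = 123.457 / 49.556 = 2.4913 m/s².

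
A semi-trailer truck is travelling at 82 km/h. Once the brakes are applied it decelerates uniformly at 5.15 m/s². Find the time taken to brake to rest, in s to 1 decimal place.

82 km/h ÷ 3.6 = 22.7778 m/s.
Braking time = v/a = 22.7778 / 5.150 = 4.423 s.

Braking time ≈ 4.4 s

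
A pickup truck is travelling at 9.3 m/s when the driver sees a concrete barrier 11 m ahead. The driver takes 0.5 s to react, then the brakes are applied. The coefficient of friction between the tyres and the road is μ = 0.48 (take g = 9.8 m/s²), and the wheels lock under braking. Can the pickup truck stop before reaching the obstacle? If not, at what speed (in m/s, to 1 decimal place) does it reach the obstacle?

a = μg = 0.48 × 9.8 = 4.704 m/s².
Reaction distance = 9.3000 × 0.5 = 4.650 m.
Braking distance needed to stop: v²/(2a) = 86.490 / 9.408 = 9.193 m, so total needed = 4.650 + 9.193 = 13.843 m > 11 m — it cannot stop.
Distance remaining when braking begins: 11 − 4.650 = 6.350 m.
v² = v₀² − 2a·d = 86.490 − 2 × 4.704 × 6.350 = 26.749 m²/s².
v = √26.749 = 5.172 m/s.

No — it strikes the obstacle at 5.2 m/s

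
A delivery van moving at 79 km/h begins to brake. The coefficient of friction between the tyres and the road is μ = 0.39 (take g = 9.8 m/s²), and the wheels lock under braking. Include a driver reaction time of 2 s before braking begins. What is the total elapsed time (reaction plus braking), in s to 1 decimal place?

79 km/h ÷ 3.6 = 21.9444 m/s.
a = μg = 0.39 × 9.8 = 3.822 m/s².
Braking time = v/a = 21.9444 / 3.822 = 5.742 s.
Total = 2 + 5.742 = 7.742 s.

Total time ≈ 7.7 s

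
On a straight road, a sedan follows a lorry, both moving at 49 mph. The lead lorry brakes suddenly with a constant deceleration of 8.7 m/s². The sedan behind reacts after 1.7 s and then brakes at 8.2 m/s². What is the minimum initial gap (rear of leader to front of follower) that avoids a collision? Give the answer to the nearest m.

Minimum gap ≈ 39 m

49 mph × 0.44704 = 21.9050 m/s.
Leader travels v²/(2a_L) = 479.829 / 17.400 = 27.576 m before stopping.
Follower covers v·t_r = 21.9050 × 1.7 = 37.239 m while reacting, then v²/(2a_F) = 479.829 / 16.400 = 29.258 m while braking, for a total of 37.239 + 29.258 = 66.497 m.
Since a_F ≤ a_L and the follower starts braking later, the follower is never slower than the leader, so the closest approach is when both have stopped.
Minimum gap = 66.497 − 27.576 = 38.921 m.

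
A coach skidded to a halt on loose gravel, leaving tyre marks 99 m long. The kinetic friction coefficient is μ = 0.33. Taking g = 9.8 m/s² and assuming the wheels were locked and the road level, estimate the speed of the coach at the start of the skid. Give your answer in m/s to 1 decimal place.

Deceleration a = μg = 0.33 × 9.8 = 3.234 m/s².
v = √(2a·d) = √(2 × 3.234 × 99) = √640.332 = 25.3048 m/s.

Initial speed ≈ 25.3 m/s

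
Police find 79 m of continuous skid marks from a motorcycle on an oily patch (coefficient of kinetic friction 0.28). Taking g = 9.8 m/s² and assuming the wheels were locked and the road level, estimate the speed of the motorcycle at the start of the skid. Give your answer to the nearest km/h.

Deceleration a = μg = 0.28 × 9.8 = 2.744 m/s².
v = √(2a·d) = √(2 × 2.744 × 79) = √433.552 = 20.8219 m/s.
= 20.8219 × 3.6 = 74.959 km/h.

Initial speed ≈ 75 km/h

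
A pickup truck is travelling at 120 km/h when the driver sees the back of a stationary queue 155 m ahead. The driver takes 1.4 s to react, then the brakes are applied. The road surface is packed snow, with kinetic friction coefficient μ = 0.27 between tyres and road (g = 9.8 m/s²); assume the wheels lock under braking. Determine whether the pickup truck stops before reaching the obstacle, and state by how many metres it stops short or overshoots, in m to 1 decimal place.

No — it overshoots by 101.6 m

120 km/h ÷ 3.6 = 33.3333 m/s.
a = μg = 0.27 × 9.8 = 2.646 m/s².
Reaction distance = 33.3333 × 1.4 = 46.667 m.
Braking distance = v²/(2a) = 1111.109 / 5.292 = 209.960 m.
Total stopping distance = 46.667 + 209.960 = 256.627 m, vs 155 m available — it cannot stop in time and overshoots by 256.627 − 155 = 101.627 m.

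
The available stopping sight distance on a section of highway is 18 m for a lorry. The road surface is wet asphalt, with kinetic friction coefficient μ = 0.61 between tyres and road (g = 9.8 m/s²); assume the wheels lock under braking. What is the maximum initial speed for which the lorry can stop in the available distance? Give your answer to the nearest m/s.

a = μg = 0.61 × 9.8 = 5.978 m/s².
v²/(2a) = d ⇒ v = √(2 × 5.978 × 18) = √215.21 = 14.6700 m/s.

Maximum speed ≈ 15 m/s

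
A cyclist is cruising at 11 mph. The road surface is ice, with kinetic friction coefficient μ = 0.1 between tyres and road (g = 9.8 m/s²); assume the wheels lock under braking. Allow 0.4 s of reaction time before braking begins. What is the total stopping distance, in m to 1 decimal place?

11 mph × 0.44704 = 4.9174 m/s.
a = μg = 0.1 × 9.8 = 0.980 m/s².
Reaction distance = v·t_r = 4.9174 × 0.4 = 1.967 m.
Braking distance = v²/(2a) = 4.9174² / (2 × 0.980) = 24.181 / 1.960 = 12.337 m.
Total = 1.967 + 12.337 = 14.304 m.

Total stopping distance ≈ 14.3 m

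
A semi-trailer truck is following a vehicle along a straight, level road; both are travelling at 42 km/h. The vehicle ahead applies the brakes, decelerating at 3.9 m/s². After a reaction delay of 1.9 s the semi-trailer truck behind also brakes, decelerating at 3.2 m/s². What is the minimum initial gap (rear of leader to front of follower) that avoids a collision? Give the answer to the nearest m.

42 km/h ÷ 3.6 = 11.6667 m/s.
Leader travels v²/(2a_L) = 136.112 / 7.800 = 17.450 m before stopping.
Follower covers v·t_r = 11.6667 × 1.9 = 22.167 m while reacting, then v²/(2a_F) = 136.112 / 6.400 = 21.267 m while braking, for a total of 22.167 + 21.267 = 43.434 m.
Since a_F ≤ a_L and the follower starts braking later, the follower is never slower than the leader, so the closest approach is when both have stopped.
Minimum gap = 43.434 − 17.450 = 25.984 m.

Minimum gap ≈ 26 m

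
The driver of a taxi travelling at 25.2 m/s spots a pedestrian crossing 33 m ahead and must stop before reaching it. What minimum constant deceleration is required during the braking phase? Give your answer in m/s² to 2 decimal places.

Required deceleration ≈ 9.62 m/s²

v² = 2a·d ⇒ a = v²/(2d) = 25.2000² / (2 × 33.000) = 635.040 / 66.000 = 9.6218 m/s².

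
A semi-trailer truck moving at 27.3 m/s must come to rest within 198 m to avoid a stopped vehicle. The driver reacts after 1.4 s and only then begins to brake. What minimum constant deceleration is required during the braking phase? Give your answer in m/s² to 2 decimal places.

Required deceleration ≈ 2.33 m/s²

Distance covered during reaction = 27.3000 × 1.4 = 38.220 m.
Distance available for braking: 198 − 38.220 = 159.780 m.
v² = 2a·d ⇒ a = v²/(2d) = 27.3000² / (2 × 159.780) = 745.290 / 319.560 = 2.3322 m/s².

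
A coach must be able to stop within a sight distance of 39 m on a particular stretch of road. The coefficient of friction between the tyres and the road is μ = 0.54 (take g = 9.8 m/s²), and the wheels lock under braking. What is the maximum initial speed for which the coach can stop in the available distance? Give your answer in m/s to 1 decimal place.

Maximum speed ≈ 20.3 m/s

a = μg = 0.54 × 9.8 = 5.292 m/s².
v²/(2a) = d ⇒ v = √(2 × 5.292 × 39) = √412.78 = 20.3170 m/s.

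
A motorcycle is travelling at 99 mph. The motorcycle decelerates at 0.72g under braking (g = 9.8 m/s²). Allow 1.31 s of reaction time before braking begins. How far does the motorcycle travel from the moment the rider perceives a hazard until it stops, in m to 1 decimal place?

Total stopping distance ≈ 196.8 m

99 mph × 0.44704 = 44.2570 m/s.
a = 0.72 × 9.8 = 7.056 m/s².
Reaction distance = v·t_r = 44.2570 × 1.31 = 57.977 m.
Braking distance = v²/(2a) = 44.2570² / (2 × 7.056) = 1958.682 / 14.112 = 138.795 m.
Total = 57.977 + 138.795 = 196.772 m.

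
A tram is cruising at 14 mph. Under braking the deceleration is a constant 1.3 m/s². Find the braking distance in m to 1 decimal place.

Braking distance ≈ 15.1 m

14 mph × 0.44704 = 6.2586 m/s.
Braking distance = v²/(2a) = 6.2586² / (2 × 1.300) = 39.170 / 2.600 = 15.065 m.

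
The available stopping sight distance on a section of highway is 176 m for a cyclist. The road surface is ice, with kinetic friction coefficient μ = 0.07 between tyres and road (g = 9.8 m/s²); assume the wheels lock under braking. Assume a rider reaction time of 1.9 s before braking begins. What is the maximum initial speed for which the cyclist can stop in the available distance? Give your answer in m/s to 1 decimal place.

Maximum speed ≈ 14.3 m/s

a = μg = 0.07 × 9.8 = 0.686 m/s².
Stopping distance: v·t_r + v²/(2a) = 176 with t_r = 1.9 s and a = 0.686 m/s².
So v² + 2.607 v − 241.47 = 0.
Positive root: v = −a·t_r + √((a·t_r)² + 2a·d) = −1.303 + √(1.698 + 241.47) = 14.2908 m/s.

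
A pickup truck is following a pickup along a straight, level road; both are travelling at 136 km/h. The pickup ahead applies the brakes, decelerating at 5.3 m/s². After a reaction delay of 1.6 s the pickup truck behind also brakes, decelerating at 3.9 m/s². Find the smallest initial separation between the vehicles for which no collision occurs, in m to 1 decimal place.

136 km/h ÷ 3.6 = 37.7778 m/s.
Leader travels v²/(2a_L) = 1427.162 / 10.600 = 134.638 m before stopping.
Follower covers v·t_r = 37.7778 × 1.6 = 60.444 m while reacting, then v²/(2a_F) = 1427.162 / 7.800 = 182.969 m while braking, for a total of 60.444 + 182.969 = 243.413 m.
Since a_F ≤ a_L and the follower starts braking later, the follower is never slower than the leader, so the closest approach is when both have stopped.
Minimum gap = 243.413 − 134.638 = 108.775 m.

Minimum gap ≈ 108.8 m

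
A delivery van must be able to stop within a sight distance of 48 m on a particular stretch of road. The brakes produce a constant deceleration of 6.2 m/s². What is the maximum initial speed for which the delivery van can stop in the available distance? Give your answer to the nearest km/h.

v²/(2a) = d ⇒ v = √(2 × 6.200 × 48) = √595.20 = 24.3967 m/s.
24.3967 m/s × 3.6 = 87.828 km/h.

Maximum speed ≈ 88 km/h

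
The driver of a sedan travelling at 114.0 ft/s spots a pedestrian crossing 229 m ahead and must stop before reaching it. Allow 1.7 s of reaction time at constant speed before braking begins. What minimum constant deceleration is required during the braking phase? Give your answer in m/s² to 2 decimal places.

Required deceleration ≈ 3.55 m/s²

114 ft/s × 0.3048 = 34.7472 m/s.
Distance covered during reaction = 34.7472 × 1.7 = 59.070 m.
Distance available for braking: 229 − 59.070 = 169.930 m.
v² = 2a·d ⇒ a = v²/(2d) = 34.7472² / (2 × 169.930) = 1207.368 / 339.860 = 3.5525 m/s².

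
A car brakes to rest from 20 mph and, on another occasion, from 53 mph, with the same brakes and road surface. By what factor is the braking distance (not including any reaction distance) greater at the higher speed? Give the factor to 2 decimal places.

Braking distance d = v²/(2a), so with a fixed, d ∝ v².
Factor = (53/20)² = 2.6500² = 7.0225.

Factor ≈ 7.02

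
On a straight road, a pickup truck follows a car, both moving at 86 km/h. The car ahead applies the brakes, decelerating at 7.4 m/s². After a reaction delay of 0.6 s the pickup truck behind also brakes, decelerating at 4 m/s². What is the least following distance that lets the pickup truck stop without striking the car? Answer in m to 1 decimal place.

86 km/h ÷ 3.6 = 23.8889 m/s.
Leader travels v²/(2a_L) = 570.680 / 14.800 = 38.559 m before stopping.
Follower covers v·t_r = 23.8889 × 0.6 = 14.333 m while reacting, then v²/(2a_F) = 570.680 / 8.000 = 71.335 m while braking, for a total of 14.333 + 71.335 = 85.668 m.
Since a_F ≤ a_L and the follower starts braking later, the follower is never slower than the leader, so the closest approach is when both have stopped.
Minimum gap = 85.668 − 38.559 = 47.109 m.

Minimum gap ≈ 47.1 m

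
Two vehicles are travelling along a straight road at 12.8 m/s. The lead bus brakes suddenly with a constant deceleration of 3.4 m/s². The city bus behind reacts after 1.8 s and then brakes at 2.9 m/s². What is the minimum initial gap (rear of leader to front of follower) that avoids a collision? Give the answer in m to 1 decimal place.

Leader travels v²/(2a_L) = 163.840 / 6.800 = 24.094 m before stopping.
Follower covers v·t_r = 12.8000 × 1.8 = 23.040 m while reacting, then v²/(2a_F) = 163.840 / 5.800 = 28.248 m while braking, for a total of 23.040 + 28.248 = 51.288 m.
Since a_F ≤ a_L and the follower starts braking later, the follower is never slower than the leader, so the closest approach is when both have stopped.
Minimum gap = 51.288 − 24.094 = 27.194 m.

Minimum gap ≈ 27.2 m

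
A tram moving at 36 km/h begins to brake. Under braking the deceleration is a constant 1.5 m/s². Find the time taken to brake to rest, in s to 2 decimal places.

36 km/h ÷ 3.6 = 10.0000 m/s.
Braking time = v/a = 10.0000 / 1.500 = 6.667 s.

Braking time ≈ 6.67 s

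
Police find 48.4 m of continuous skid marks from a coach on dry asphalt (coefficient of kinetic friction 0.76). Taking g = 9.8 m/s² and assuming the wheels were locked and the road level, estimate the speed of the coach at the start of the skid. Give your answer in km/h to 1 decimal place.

Deceleration a = μg = 0.76 × 9.8 = 7.448 m/s².
v = √(2a·d) = √(2 × 7.448 × 48.4) = √720.966 = 26.8508 m/s.
= 26.8508 × 3.6 = 96.663 km/h.

Initial speed ≈ 96.7 km/h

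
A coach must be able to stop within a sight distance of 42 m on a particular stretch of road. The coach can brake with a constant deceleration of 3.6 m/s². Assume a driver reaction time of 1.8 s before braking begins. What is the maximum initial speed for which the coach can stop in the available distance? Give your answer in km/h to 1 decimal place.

Stopping distance: v·t_r + v²/(2a) = 42 with t_r = 1.8 s and a = 3.600 m/s².
So v² + 12.960 v − 302.40 = 0.
Positive root: v = −a·t_r + √((a·t_r)² + 2a·d) = −6.480 + √(41.990 + 302.40) = 12.0777 m/s.
12.0777 m/s × 3.6 = 43.480 km/h.

Maximum speed ≈ 43.5 km/h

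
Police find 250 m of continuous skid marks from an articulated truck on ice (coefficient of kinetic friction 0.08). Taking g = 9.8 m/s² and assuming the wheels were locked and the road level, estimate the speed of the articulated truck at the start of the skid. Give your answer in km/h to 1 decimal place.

Initial speed ≈ 71.3 km/h

Deceleration a = μg = 0.08 × 9.8 = 0.784 m/s².
v = √(2a·d) = √(2 × 0.784 × 250) = √392.000 = 19.7990 m/s.
= 19.7990 × 3.6 = 71.276 km/h.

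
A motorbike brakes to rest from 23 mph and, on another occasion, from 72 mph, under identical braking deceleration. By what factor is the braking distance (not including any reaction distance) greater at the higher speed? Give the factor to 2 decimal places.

Factor ≈ 9.80

Braking distance d = v²/(2a), so with a fixed, d ∝ v².
Factor = (72/23)² = 3.1304² = 9.7994.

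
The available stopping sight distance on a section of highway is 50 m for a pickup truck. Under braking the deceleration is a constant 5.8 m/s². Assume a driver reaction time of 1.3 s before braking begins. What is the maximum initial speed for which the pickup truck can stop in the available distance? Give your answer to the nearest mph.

Maximum speed ≈ 40 mph

Stopping distance: v·t_r + v²/(2a) = 50 with t_r = 1.3 s and a = 5.800 m/s².
So v² + 15.080 v − 580.00 = 0.
Positive root: v = −a·t_r + √((a·t_r)² + 2a·d) = −7.540 + √(56.852 + 580.00) = 17.6959 m/s.
17.6959 m/s ÷ 0.44704 = 39.585 mph.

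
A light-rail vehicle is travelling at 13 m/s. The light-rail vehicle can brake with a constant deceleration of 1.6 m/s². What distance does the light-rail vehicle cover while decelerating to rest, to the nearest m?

Braking distance ≈ 53 m

Braking distance = v²/(2a) = 13.0000² / (2 × 1.600) = 169.000 / 3.200 = 52.812 m.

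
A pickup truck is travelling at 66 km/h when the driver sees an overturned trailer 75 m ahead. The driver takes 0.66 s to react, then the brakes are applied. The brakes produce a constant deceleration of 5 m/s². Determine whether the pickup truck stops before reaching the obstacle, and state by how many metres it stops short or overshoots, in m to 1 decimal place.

Yes — it stops 29.3 m short of the obstacle

66 km/h ÷ 3.6 = 18.3333 m/s.
Reaction distance = 18.3333 × 0.66 = 12.100 m.
Braking distance = v²/(2a) = 336.110 / 10.000 = 33.611 m.
Total stopping distance = 12.100 + 33.611 = 45.711 m, vs 75 m available — it stops with 75 − 45.711 = 29.289 m to spare.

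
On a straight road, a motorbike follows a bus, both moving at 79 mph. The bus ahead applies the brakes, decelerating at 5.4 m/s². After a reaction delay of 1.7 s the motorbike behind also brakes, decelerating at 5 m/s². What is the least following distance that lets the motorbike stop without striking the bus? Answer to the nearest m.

Minimum gap ≈ 69 m

79 mph × 0.44704 = 35.3162 m/s.
Leader travels v²/(2a_L) = 1247.234 / 10.800 = 115.485 m before stopping.
Follower covers v·t_r = 35.3162 × 1.7 = 60.038 m while reacting, then v²/(2a_F) = 1247.234 / 10.000 = 124.723 m while braking, for a total of 60.038 + 124.723 = 184.761 m.
Since a_F ≤ a_L and the follower starts braking later, the follower is never slower than the leader, so the closest approach is when both have stopped.
Minimum gap = 184.761 − 115.485 = 69.276 m.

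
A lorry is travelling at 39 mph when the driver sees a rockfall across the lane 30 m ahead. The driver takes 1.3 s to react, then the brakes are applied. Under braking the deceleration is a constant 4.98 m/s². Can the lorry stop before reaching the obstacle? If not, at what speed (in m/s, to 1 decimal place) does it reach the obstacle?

No — it strikes the obstacle at 15.2 m/s

39 mph × 0.44704 = 17.4346 m/s.
Reaction distance = 17.4346 × 1.3 = 22.665 m.
Braking distance needed to stop: v²/(2a) = 303.965 / 9.960 = 30.519 m, so total needed = 22.665 + 30.519 = 53.184 m > 30 m — it cannot stop.
Distance remaining when braking begins: 30 − 22.665 = 7.335 m.
v² = v₀² − 2a·d = 303.965 − 2 × 4.980 × 7.335 = 230.908 m²/s².
v = √230.908 = 15.196 m/s.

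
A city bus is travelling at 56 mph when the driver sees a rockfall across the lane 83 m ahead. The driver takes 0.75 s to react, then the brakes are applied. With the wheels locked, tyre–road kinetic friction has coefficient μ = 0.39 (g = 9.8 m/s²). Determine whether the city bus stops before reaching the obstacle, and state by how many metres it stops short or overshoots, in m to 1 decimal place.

No — it overshoots by 17.8 m

56 mph × 0.44704 = 25.0342 m/s.
a = μg = 0.39 × 9.8 = 3.822 m/s².
Reaction distance = 25.0342 × 0.75 = 18.776 m.
Braking distance = v²/(2a) = 626.711 / 7.644 = 81.987 m.
Total stopping distance = 18.776 + 81.987 = 100.763 m, vs 83 m available — it cannot stop in time and overshoots by 100.763 − 83 = 17.763 m.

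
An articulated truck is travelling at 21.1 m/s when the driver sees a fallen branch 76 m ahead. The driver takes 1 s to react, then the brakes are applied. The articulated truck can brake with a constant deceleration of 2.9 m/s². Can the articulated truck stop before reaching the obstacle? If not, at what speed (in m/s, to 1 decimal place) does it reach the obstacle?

No — it strikes the obstacle at 11.3 m/s

Reaction distance = 21.1000 × 1 = 21.100 m.
Braking distance needed to stop: v²/(2a) = 445.210 / 5.800 = 76.760 m, so total needed = 21.100 + 76.760 = 97.860 m > 76 m — it cannot stop.
Distance remaining when braking begins: 76 − 21.100 = 54.900 m.
v² = v₀² − 2a·d = 445.210 − 2 × 2.900 × 54.900 = 126.790 m²/s².
v = √126.790 = 11.260 m/s.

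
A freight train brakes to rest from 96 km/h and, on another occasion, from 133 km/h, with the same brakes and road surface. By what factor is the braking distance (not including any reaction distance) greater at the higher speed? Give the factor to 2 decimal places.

Factor ≈ 1.92

Braking distance d = v²/(2a), so with a fixed, d ∝ v².
Factor = (133/96)² = 1.3854² = 1.9193.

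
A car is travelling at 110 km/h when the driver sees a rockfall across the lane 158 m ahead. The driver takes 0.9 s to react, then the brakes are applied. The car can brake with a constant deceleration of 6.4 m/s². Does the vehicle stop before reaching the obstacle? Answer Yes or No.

110 km/h ÷ 3.6 = 30.5556 m/s.
Reaction distance = 30.5556 × 0.9 = 27.500 m.
Braking distance = v²/(2a) = 933.645 / 12.800 = 72.941 m.
Total stopping distance = 27.500 + 72.941 = 100.441 m, vs 158 m available — it stops with 158 − 100.441 = 57.559 m to spare.

Yes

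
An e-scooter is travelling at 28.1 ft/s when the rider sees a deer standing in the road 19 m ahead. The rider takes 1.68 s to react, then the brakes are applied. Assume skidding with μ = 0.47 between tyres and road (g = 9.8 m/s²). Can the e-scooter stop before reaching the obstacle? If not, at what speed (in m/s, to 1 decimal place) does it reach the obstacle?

28.1 ft/s × 0.3048 = 8.5649 m/s.
a = μg = 0.47 × 9.8 = 4.606 m/s².
Reaction distance = 8.5649 × 1.68 = 14.389 m.
Braking distance needed to stop: v²/(2a) = 73.358 / 9.212 = 7.963 m, so total needed = 14.389 + 7.963 = 22.352 m > 19 m — it cannot stop.
Distance remaining when braking begins: 19 − 14.389 = 4.611 m.
v² = v₀² − 2a·d = 73.358 − 2 × 4.606 × 4.611 = 30.881 m²/s².
v = √30.881 = 5.557 m/s.

No — it strikes the obstacle at 5.6 m/s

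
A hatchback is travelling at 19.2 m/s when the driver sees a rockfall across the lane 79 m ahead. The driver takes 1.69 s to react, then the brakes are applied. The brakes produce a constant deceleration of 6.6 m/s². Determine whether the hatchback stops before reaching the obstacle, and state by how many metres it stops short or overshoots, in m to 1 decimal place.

Yes — it stops 18.6 m short of the obstacle

Reaction distance = 19.2000 × 1.69 = 32.448 m.
Braking distance = v²/(2a) = 368.640 / 13.200 = 27.927 m.
Total stopping distance = 32.448 + 27.927 = 60.375 m, vs 79 m available — it stops with 79 − 60.375 = 18.625 m to spare.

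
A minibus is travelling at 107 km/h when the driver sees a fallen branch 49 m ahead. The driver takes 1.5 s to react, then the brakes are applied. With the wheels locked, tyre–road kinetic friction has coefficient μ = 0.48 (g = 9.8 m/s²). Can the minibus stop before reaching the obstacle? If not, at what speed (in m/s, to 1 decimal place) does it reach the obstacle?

107 km/h ÷ 3.6 = 29.7222 m/s.
a = μg = 0.48 × 9.8 = 4.704 m/s².
Reaction distance = 29.7222 × 1.5 = 44.583 m.
Braking distance needed to stop: v²/(2a) = 883.409 / 9.408 = 93.900 m, so total needed = 44.583 + 93.900 = 138.483 m > 49 m — it cannot stop.
Distance remaining when braking begins: 49 − 44.583 = 4.417 m.
v² = v₀² − 2a·d = 883.409 − 2 × 4.704 × 4.417 = 841.854 m²/s².
v = √841.854 = 29.015 m/s.

No — it strikes the obstacle at 29.0 m/s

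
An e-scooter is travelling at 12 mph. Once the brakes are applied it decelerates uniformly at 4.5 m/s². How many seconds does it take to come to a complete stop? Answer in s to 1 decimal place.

Braking time ≈ 1.2 s

12 mph × 0.44704 = 5.3645 m/s.
Braking time = v/a = 5.3645 / 4.500 = 1.192 s.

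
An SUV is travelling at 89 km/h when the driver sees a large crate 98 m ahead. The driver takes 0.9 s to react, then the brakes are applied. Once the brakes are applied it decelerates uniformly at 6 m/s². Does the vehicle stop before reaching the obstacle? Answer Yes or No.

Yes

89 km/h ÷ 3.6 = 24.7222 m/s.
Reaction distance = 24.7222 × 0.9 = 22.250 m.
Braking distance = v²/(2a) = 611.187 / 12.000 = 50.932 m.
Total stopping distance = 22.250 + 50.932 = 73.182 m, vs 98 m available — it stops with 98 − 73.182 = 24.818 m to spare.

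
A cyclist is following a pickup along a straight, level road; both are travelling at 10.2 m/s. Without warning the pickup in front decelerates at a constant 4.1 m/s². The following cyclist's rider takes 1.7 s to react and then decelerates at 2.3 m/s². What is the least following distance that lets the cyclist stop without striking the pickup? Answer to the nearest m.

Minimum gap ≈ 27 m

Leader travels v²/(2a_L) = 104.040 / 8.200 = 12.688 m before stopping.
Follower covers v·t_r = 10.2000 × 1.7 = 17.340 m while reacting, then v²/(2a_F) = 104.040 / 4.600 = 22.617 m while braking, for a total of 17.340 + 22.617 = 39.957 m.
Since a_F ≤ a_L and the follower starts braking later, the follower is never slower than the leader, so the closest approach is when both have stopped.
Minimum gap = 39.957 − 12.688 = 27.269 m.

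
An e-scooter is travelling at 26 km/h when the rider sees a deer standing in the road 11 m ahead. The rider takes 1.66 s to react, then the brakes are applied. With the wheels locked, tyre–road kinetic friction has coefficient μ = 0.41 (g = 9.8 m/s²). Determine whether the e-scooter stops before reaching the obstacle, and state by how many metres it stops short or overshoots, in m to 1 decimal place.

No — it overshoots by 7.5 m

26 km/h ÷ 3.6 = 7.2222 m/s.
a = μg = 0.41 × 9.8 = 4.018 m/s².
Reaction distance = 7.2222 × 1.66 = 11.989 m.
Braking distance = v²/(2a) = 52.160 / 8.036 = 6.491 m.
Total stopping distance = 11.989 + 6.491 = 18.480 m, vs 11 m available — it cannot stop in time and overshoots by 18.480 − 11 = 7.480 m.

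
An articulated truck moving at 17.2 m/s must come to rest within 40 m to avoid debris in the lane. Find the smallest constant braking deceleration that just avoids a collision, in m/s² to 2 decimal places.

Required deceleration ≈ 3.70 m/s²

v² = 2a·d ⇒ a = v²/(2d) = 17.2000² / (2 × 40.000) = 295.840 / 80.000 = 3.6980 m/s².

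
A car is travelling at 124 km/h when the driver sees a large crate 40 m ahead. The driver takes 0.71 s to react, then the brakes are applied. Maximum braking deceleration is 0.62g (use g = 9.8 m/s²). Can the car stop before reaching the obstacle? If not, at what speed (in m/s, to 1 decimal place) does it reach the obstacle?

124 km/h ÷ 3.6 = 34.4444 m/s.
a = 0.62 × 9.8 = 6.076 m/s².
Reaction distance = 34.4444 × 0.71 = 24.456 m.
Braking distance needed to stop: v²/(2a) = 1186.417 / 12.152 = 97.631 m, so total needed = 24.456 + 97.631 = 122.087 m > 40 m — it cannot stop.
Distance remaining when braking begins: 40 − 24.456 = 15.544 m.
v² = v₀² − 2a·d = 1186.417 − 2 × 6.076 × 15.544 = 997.526 m²/s².
v = √997.526 = 31.584 m/s.

No — it strikes the obstacle at 31.6 m/s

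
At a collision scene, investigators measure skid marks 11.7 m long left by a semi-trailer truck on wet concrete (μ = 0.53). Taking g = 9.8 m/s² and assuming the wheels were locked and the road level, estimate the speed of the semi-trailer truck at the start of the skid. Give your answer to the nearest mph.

Initial speed ≈ 25 mph

Deceleration a = μg = 0.53 × 9.8 = 5.194 m/s².
v = √(2a·d) = √(2 × 5.194 × 11.7) = √121.540 = 11.0245 m/s.
= 11.0245 ÷ 0.44704 = 24.661 mph.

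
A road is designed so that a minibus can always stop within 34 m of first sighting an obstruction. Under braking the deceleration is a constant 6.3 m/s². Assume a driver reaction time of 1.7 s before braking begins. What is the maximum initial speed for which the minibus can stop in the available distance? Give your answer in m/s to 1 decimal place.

Stopping distance: v·t_r + v²/(2a) = 34 with t_r = 1.7 s and a = 6.300 m/s².
So v² + 21.420 v − 428.40 = 0.
Positive root: v = −a·t_r + √((a·t_r)² + 2a·d) = −10.710 + √(114.704 + 428.40) = 12.5946 m/s.

Maximum speed ≈ 12.6 m/s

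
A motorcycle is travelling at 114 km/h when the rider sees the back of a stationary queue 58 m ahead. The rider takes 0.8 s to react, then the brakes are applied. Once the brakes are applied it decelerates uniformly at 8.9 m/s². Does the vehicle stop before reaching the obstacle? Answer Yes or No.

No

114 km/h ÷ 3.6 = 31.6667 m/s.
Reaction distance = 31.6667 × 0.8 = 25.333 m.
Braking distance = v²/(2a) = 1002.780 / 17.800 = 56.336 m.
Total stopping distance = 25.333 + 56.336 = 81.669 m, vs 58 m available — it cannot stop in time and overshoots by 81.669 − 58 = 23.669 m.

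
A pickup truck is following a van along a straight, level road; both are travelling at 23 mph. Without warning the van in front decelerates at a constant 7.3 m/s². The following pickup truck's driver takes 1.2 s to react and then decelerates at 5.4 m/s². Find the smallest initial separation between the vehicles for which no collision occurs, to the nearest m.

Minimum gap ≈ 15 m

23 mph × 0.44704 = 10.2819 m/s.
Leader travels v²/(2a_L) = 105.717 / 14.600 = 7.241 m before stopping.
Follower covers v·t_r = 10.2819 × 1.2 = 12.338 m while reacting, then v²/(2a_F) = 105.717 / 10.800 = 9.789 m while braking, for a total of 12.338 + 9.789 = 22.127 m.
Since a_F ≤ a_L and the follower starts braking later, the follower is never slower than the leader, so the closest approach is when both have stopped.
Minimum gap = 22.127 − 7.241 = 14.886 m.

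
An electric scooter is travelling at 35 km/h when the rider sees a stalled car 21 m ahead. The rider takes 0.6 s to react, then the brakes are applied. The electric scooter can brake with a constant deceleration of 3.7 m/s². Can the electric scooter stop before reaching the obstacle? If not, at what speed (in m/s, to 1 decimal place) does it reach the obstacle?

35 km/h ÷ 3.6 = 9.7222 m/s.
Reaction distance = 9.7222 × 0.6 = 5.833 m.
Braking distance = v²/(2a) = 94.521 / 7.400 = 12.773 m.
Total stopping distance = 5.833 + 12.773 = 18.606 m, vs 21 m available — it stops with 21 − 18.606 = 2.394 m to spare.

Yes — it stops about 2.4 m short of the obstacle, so it never reaches it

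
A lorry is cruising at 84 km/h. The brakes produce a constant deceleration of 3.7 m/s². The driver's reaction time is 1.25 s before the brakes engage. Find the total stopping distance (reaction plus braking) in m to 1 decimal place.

84 km/h ÷ 3.6 = 23.3333 m/s.
Reaction distance = v·t_r = 23.3333 × 1.25 = 29.167 m.
Braking distance = v²/(2a) = 23.3333² / (2 × 3.700) = 544.443 / 7.400 = 73.573 m.
Total = 29.167 + 73.573 = 102.740 m.

Total stopping distance ≈ 102.7 m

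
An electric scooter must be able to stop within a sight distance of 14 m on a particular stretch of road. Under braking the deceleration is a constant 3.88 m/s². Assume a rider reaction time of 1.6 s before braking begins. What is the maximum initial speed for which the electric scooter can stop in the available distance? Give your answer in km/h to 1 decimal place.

Stopping distance: v·t_r + v²/(2a) = 14 with t_r = 1.6 s and a = 3.880 m/s².
So v² + 12.416 v − 108.64 = 0.
Positive root: v = −a·t_r + √((a·t_r)² + 2a·d) = −6.208 + √(38.539 + 108.64) = 5.9237 m/s.
5.9237 m/s × 3.6 = 21.325 km/h.

Maximum speed ≈ 21.3 km/h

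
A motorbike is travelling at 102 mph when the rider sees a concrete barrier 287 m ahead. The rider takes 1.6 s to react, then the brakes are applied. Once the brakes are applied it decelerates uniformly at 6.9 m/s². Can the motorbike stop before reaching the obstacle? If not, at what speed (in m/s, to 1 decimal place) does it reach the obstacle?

102 mph × 0.44704 = 45.5981 m/s.
Reaction distance = 45.5981 × 1.6 = 72.957 m.
Braking distance = v²/(2a) = 2079.187 / 13.800 = 150.666 m.
Total stopping distance = 72.957 + 150.666 = 223.623 m, vs 287 m available — it stops with 287 − 223.623 = 63.377 m to spare.

Yes — it stops about 63.4 m short of the obstacle, so it never reaches it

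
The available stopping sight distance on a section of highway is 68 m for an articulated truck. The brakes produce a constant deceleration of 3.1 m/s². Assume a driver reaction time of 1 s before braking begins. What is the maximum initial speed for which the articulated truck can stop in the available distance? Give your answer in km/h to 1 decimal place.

Stopping distance: v·t_r + v²/(2a) = 68 with t_r = 1 s and a = 3.100 m/s².
So v² + 6.200 v − 421.60 = 0.
Positive root: v = −a·t_r + √((a·t_r)² + 2a·d) = −3.100 + √(9.610 + 421.60) = 17.6656 m/s.
17.6656 m/s × 3.6 = 63.596 km/h.

Maximum speed ≈ 63.6 km/h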